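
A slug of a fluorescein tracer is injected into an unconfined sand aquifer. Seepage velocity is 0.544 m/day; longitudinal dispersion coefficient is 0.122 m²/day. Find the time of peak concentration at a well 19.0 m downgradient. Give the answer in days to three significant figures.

34.5 days

For the 1D instantaneous-source solution, setting ∂C/∂t = 0 at fixed x gives v²t² + 2Dt − x² = 0, so t = (√(D² + v²x²) − D)/v².
√(D² + v²x²) = √(0.122² + 0.544² × 19.0²) = 10.34; v² = 0.295936.
t = (10.34 − 0.122)/0.295936 = 34.5 days (vs. the pure-advection estimate x/v = 34.9 d).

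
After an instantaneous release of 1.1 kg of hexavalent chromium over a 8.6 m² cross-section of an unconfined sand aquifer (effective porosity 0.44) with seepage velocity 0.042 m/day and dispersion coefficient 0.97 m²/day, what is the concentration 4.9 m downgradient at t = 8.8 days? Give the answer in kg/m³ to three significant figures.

0.0154 kg/m³

For an instantaneous plane source, C(x,t) = M/(n_e·A·√(4πDt)) · exp(−(x−vt)²/(4Dt)), with n_e·A the pore (flow) area.
Plume center vt = 0.042 × 8.8 = 0.3696 m, so the well at 4.9 m is 4.5304 m downgradient of the peak.
√(4πDt) = 10.36 m, giving peak height M/(n_e·A·√(4πDt)) = 1.1/(0.44 × 8.6 × 10.36) = 0.02806 kg/m³.
(x−vt)²/(4Dt) = (4.5304)²/(4 × 0.97 × 8.8) = 0.6011; exp(−0.6011) = 0.5482.
C = 0.02806 × 0.5482 = 0.0154 kg/m³.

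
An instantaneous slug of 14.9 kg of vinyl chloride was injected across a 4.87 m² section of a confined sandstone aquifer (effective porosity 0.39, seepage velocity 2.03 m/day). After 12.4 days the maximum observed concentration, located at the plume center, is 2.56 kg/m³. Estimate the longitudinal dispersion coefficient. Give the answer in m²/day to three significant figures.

0.0603 m²/day

At the plume center C_max = M/(n_e·A·√(4πDt)), so D = M²/(4πt·(n_e·A·C_max)²).
n_e·A·C_max = 0.39 × 4.87 × 2.56 = 4.862 kg/m.
D = 14.9²/(4π × 12.4 × 4.862²) = 0.0603 m²/day.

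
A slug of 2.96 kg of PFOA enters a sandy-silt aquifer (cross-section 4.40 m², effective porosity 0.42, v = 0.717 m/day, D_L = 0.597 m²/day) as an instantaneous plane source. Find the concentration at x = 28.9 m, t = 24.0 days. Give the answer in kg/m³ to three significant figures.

For an instantaneous plane source, C(x,t) = M/(n_e·A·√(4πDt)) · exp(−(x−vt)²/(4Dt)), with n_e·A the pore (flow) area.
Plume center vt = 0.717 × 24.0 = 17.208 m, so the well at 28.9 m is 11.692 m downgradient of the peak.
√(4πDt) = 13.42 m, giving peak height M/(n_e·A·√(4πDt)) = 2.96/(0.42 × 4.40 × 13.42) = 0.1194 kg/m³.
(x−vt)²/(4Dt) = (11.692)²/(4 × 0.597 × 24.0) = 2.385; exp(−2.385) = 0.09209.
C = 0.1194 × 0.09209 = 0.0110 kg/m³.

0.0110 kg/m³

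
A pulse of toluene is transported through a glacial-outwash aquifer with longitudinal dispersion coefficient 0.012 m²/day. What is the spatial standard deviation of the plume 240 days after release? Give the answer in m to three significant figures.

2.40 m

Dispersive spreading gives a Gaussian with σ² = 2Dt; advection only shifts the center.
σ = √(2 × 0.012 × 240) = 2.40 m.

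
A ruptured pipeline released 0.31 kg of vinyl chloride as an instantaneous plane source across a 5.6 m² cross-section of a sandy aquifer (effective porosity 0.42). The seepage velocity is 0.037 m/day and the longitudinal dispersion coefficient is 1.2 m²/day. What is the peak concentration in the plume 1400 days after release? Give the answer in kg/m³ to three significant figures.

0.000907 kg/m³

The peak of an instantaneous 1D plume sits at x = vt; there the Gaussian factor is 1 and C_max = M/(n_e·A·√(4πDt)), where n_e·A is the pore area the mass is dissolved in.
√(4πDt) = √(4π × 1.2 × 1400) = 145.3 m, so C_max = 0.31/(0.42 × 5.6 × 145.3) = 0.000907 kg/m³.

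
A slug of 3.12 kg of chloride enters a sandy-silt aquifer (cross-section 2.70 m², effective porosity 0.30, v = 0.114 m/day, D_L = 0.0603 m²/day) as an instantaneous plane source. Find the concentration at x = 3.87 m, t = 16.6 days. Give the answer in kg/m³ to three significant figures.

0.409 kg/m³

For an instantaneous plane source, C(x,t) = M/(n_e·A·√(4πDt)) · exp(−(x−vt)²/(4Dt)), with n_e·A the pore (flow) area.
Plume center vt = 0.114 × 16.6 = 1.8924 m, so the well at 3.87 m is 1.9776 m downgradient of the peak.
√(4πDt) = 3.547 m, giving peak height M/(n_e·A·√(4πDt)) = 3.12/(0.30 × 2.70 × 3.547) = 1.086 kg/m³.
(x−vt)²/(4Dt) = (1.9776)²/(4 × 0.0603 × 16.6) = 0.9768; exp(−0.9768) = 0.3765.
C = 1.086 × 0.3765 = 0.409 kg/m³.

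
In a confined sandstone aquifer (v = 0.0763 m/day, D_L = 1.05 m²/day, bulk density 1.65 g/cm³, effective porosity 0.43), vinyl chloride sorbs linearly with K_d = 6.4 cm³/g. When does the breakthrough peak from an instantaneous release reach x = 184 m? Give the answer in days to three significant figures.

Retardation factor R = 1 + ρ_b·K_d/n = 1 + 1.65 × 6.4/0.43 = 25.56.
Sorption retards both mechanisms: v_R = v/R = 0.002985 m/day, D_R = D/R = 0.04108 m²/day.
Peak time from v_R²t² + 2D_R t − x² = 0: t = (√(D_R² + v_R²x²) − D_R)/v_R².
√(D_R² + v_R²x²) = √(0.04108² + 0.002985² × 184²) = 0.5508; v_R² = 8.910e-06.
t = (0.5508 − 0.04108)/8.910e-06 = 57200 days.

57200 days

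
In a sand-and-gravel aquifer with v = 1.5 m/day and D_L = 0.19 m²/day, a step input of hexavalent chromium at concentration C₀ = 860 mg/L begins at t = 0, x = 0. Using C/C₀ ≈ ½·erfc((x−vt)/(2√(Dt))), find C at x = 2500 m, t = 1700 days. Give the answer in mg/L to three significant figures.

839 mg/L

For a continuous step input, C/C₀ ≈ ½·erfc((x−vt)/(2√(Dt))).
vt = 1.5 × 1700 = 2550 m and 2√(Dt) = 2√(0.19 × 1700) = 35.94 m.
Argument (x−vt)/(2√(Dt)) = (2500 − 2550)/35.94 = -1.391; ½·erfc(-1.391) = 0.9754.
C = 860 × 0.9754 = 839 mg/L.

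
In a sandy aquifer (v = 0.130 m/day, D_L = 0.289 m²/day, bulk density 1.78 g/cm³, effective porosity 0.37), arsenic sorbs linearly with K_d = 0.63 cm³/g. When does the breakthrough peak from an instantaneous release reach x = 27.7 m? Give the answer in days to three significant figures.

Retardation factor R = 1 + ρ_b·K_d/n = 1 + 1.78 × 0.63/0.37 = 4.031.
Sorption retards both mechanisms: v_R = v/R = 0.03225 m/day, D_R = D/R = 0.07169 m²/day.
Peak time from v_R²t² + 2D_R t − x² = 0: t = (√(D_R² + v_R²x²) − D_R)/v_R².
√(D_R² + v_R²x²) = √(0.07169² + 0.03225² × 27.7²) = 0.8962; v_R² = 0.001040.
t = (0.8962 − 0.07169)/0.001040 = 793 days.

793 days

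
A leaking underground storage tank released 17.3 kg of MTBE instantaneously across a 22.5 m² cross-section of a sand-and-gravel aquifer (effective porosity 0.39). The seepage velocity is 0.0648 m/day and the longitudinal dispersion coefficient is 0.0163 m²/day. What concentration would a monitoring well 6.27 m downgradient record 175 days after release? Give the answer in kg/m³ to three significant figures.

0.0346 kg/m³

For an instantaneous plane source, C(x,t) = M/(n_e·A·√(4πDt)) · exp(−(x−vt)²/(4Dt)), with n_e·A the pore (flow) area.
Plume center vt = 0.0648 × 175 = 11.34 m, so the well at 6.27 m is 5.07 m upgradient of the peak.
√(4πDt) = 5.987 m, giving peak height M/(n_e·A·√(4πDt)) = 17.3/(0.39 × 22.5 × 5.987) = 0.3293 kg/m³.
(x−vt)²/(4Dt) = (-5.07)²/(4 × 0.0163 × 175) = 2.253; exp(−2.253) = 0.1051.
C = 0.3293 × 0.1051 = 0.0346 kg/m³.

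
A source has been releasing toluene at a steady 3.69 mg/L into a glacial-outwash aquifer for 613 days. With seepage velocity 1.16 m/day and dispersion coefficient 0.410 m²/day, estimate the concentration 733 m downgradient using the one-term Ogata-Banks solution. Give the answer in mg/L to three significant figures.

0.606 mg/L

For a continuous step input, C/C₀ ≈ ½·erfc((x−vt)/(2√(Dt))).
vt = 1.16 × 613 = 711.08 m and 2√(Dt) = 2√(0.410 × 613) = 31.71 m.
Argument (x−vt)/(2√(Dt)) = (733 − 711.08)/31.71 = 0.6913; ½·erfc(0.6913) = 0.1641.
C = 3.69 × 0.1641 = 0.606 mg/L.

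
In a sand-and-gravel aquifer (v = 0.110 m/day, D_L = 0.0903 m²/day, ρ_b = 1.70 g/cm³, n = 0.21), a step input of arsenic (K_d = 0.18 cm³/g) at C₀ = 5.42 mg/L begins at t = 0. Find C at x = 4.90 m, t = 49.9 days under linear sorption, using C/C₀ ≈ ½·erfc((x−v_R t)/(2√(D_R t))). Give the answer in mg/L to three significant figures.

0.444 mg/L

Retardation factor R = 1 + ρ_b·K_d/n = 1 + 1.70 × 0.18/0.21 = 2.457.
Sorption retards both mechanisms: v_R = v/R = 0.04477 m/day, D_R = D/R = 0.03675 m²/day.
v_R·t = 0.04477 × 49.9 = 2.234023 m; 2√(D_R t) = 2.708 m; argument = (4.90 − 2.234023)/2.708 = 0.9845.
C = C₀ × ½·erfc(0.9845) = 5.42 × 0.08192 = 0.444 mg/L.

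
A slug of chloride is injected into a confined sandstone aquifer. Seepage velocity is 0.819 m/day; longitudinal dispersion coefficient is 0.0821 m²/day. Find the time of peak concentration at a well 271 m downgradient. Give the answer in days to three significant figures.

For the 1D instantaneous-source solution, setting ∂C/∂t = 0 at fixed x gives v²t² + 2Dt − x² = 0, so t = (√(D² + v²x²) − D)/v².
√(D² + v²x²) = √(0.0821² + 0.819² × 271²) = 221.9; v² = 0.670761.
t = (221.9 − 0.0821)/0.670761 = 331 days (vs. the pure-advection estimate x/v = 331 d).

331 days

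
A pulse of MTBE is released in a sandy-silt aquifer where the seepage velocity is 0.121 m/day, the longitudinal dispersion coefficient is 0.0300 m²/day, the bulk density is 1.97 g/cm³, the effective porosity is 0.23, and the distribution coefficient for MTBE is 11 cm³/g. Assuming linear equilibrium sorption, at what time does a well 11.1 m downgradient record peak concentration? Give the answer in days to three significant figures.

Retardation factor R = 1 + ρ_b·K_d/n = 1 + 1.97 × 11/0.23 = 95.22.
Sorption retards both mechanisms: v_R = v/R = 0.001271 m/day, D_R = D/R = 0.0003151 m²/day.
Peak time from v_R²t² + 2D_R t − x² = 0: t = (√(D_R² + v_R²x²) − D_R)/v_R².
√(D_R² + v_R²x²) = √(0.0003151² + 0.001271² × 11.1²) = 0.01411; v_R² = 1.615e-06.
t = (0.01411 − 0.0003151)/1.615e-06 = 8540 days.

8540 days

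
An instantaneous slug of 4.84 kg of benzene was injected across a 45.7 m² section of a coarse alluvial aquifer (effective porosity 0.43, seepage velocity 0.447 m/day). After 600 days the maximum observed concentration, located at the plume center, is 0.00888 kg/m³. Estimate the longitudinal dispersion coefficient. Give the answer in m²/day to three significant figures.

0.102 m²/day

At the plume center C_max = M/(n_e·A·√(4πDt)), so D = M²/(4πt·(n_e·A·C_max)²).
n_e·A·C_max = 0.43 × 45.7 × 0.00888 = 0.1745 kg/m.
D = 4.84²/(4π × 600 × 0.1745²) = 0.102 m²/day.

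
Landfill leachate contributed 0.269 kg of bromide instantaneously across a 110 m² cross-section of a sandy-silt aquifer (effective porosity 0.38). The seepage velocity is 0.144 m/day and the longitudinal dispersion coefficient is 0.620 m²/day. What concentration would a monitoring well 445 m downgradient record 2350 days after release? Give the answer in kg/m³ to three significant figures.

For an instantaneous plane source, C(x,t) = M/(n_e·A·√(4πDt)) · exp(−(x−vt)²/(4Dt)), with n_e·A the pore (flow) area.
Plume center vt = 0.144 × 2350 = 338.4 m, so the well at 445 m is 106.6 m downgradient of the peak.
√(4πDt) = 135.3 m, giving peak height M/(n_e·A·√(4πDt)) = 0.269/(0.38 × 110 × 135.3) = 4.756e-05 kg/m³.
(x−vt)²/(4Dt) = (106.6)²/(4 × 0.620 × 2350) = 1.950; exp(−1.950) = 0.1423.
C = 4.756e-05 × 0.1423 = 6.77e-06 kg/m³.

6.77e-06 kg/m³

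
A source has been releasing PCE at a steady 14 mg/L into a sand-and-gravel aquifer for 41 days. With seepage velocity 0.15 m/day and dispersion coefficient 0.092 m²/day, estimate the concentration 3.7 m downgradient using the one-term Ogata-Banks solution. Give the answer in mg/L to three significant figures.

11.4 mg/L

For a continuous step input, C/C₀ ≈ ½·erfc((x−vt)/(2√(Dt))).
vt = 0.15 × 41 = 6.15 m and 2√(Dt) = 2√(0.092 × 41) = 3.884 m.
Argument (x−vt)/(2√(Dt)) = (3.7 − 6.15)/3.884 = -0.6308; ½·erfc(-0.6308) = 0.8138.
C = 14 × 0.8138 = 11.4 mg/L.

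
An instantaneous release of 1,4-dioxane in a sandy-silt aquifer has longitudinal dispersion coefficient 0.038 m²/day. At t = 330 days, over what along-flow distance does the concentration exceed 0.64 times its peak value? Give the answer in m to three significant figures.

The plume is Gaussian with σ = √(2Dt) = √(2 × 0.038 × 330) = 5.008 m.
C/C_peak = exp(−Δx²/(2σ²)) = 0.64 ⇒ Δx = σ·√(−2 ln 0.64) = 5.008 × 0.9448 = 4.732 m.
Width = 2Δx = 9.46 m.

9.46 m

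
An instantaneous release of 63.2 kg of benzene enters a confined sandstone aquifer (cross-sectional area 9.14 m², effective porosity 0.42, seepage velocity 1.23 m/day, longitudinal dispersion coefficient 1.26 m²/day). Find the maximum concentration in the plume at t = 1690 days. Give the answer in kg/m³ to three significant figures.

The peak of an instantaneous 1D plume sits at x = vt; there the Gaussian factor is 1 and C_max = M/(n_e·A·√(4πDt)), where n_e·A is the pore area the mass is dissolved in.
√(4πDt) = √(4π × 1.26 × 1690) = 163.6 m, so C_max = 63.2/(0.42 × 9.14 × 163.6) = 0.101 kg/m³.

0.101 kg/m³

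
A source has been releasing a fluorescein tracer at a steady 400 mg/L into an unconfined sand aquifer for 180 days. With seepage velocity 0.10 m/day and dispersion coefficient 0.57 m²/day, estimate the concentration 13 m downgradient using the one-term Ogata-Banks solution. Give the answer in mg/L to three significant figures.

For a continuous step input, C/C₀ ≈ ½·erfc((x−vt)/(2√(Dt))).
vt = 0.10 × 180 = 18 m and 2√(Dt) = 2√(0.57 × 180) = 20.26 m.
Argument (x−vt)/(2√(Dt)) = (13 − 18)/20.26 = -0.2468; ½·erfc(-0.2468) = 0.6365.
C = 400 × 0.6365 = 255 mg/L.

255 mg/L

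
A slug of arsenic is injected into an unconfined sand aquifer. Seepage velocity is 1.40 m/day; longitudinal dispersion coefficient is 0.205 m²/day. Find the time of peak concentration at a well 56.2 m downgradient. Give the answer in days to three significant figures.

40.0 days

For the 1D instantaneous-source solution, setting ∂C/∂t = 0 at fixed x gives v²t² + 2Dt − x² = 0, so t = (√(D² + v²x²) − D)/v².
√(D² + v²x²) = √(0.205² + 1.40² × 56.2²) = 78.68; v² = 1.96.
t = (78.68 − 0.205)/1.96 = 40.0 days (vs. the pure-advection estimate x/v = 40.1 d).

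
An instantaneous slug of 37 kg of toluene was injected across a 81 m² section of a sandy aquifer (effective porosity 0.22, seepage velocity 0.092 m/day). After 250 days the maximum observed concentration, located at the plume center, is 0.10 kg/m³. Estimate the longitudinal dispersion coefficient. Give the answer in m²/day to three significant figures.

At the plume center C_max = M/(n_e·A·√(4πDt)), so D = M²/(4πt·(n_e·A·C_max)²).
n_e·A·C_max = 0.22 × 81 × 0.10 = 1.782 kg/m.
D = 37²/(4π × 250 × 1.782²) = 0.137 m²/day.

0.137 m²/day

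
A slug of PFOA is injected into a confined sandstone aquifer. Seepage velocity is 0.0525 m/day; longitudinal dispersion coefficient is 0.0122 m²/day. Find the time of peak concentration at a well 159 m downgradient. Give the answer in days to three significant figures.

3020 days

For the 1D instantaneous-source solution, setting ∂C/∂t = 0 at fixed x gives v²t² + 2Dt − x² = 0, so t = (√(D² + v²x²) − D)/v².
√(D² + v²x²) = √(0.0122² + 0.0525² × 159²) = 8.348; v² = 0.00275625.
t = (8.348 − 0.0122)/0.00275625 = 3020 days (vs. the pure-advection estimate x/v = 3030 d).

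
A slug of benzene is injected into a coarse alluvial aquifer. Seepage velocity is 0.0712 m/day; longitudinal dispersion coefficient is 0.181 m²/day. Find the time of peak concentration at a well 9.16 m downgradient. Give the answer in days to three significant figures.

97.8 days

For the 1D instantaneous-source solution, setting ∂C/∂t = 0 at fixed x gives v²t² + 2Dt − x² = 0, so t = (√(D² + v²x²) − D)/v².
√(D² + v²x²) = √(0.181² + 0.0712² × 9.16²) = 0.6768; v² = 0.00506944.
t = (0.6768 − 0.181)/0.00506944 = 97.8 days (vs. the pure-advection estimate x/v = 129 d).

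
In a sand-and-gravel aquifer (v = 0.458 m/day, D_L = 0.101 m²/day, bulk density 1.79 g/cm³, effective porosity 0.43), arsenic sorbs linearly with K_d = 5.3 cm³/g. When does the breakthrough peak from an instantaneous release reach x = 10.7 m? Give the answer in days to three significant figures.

528 days

Retardation factor R = 1 + ρ_b·K_d/n = 1 + 1.79 × 5.3/0.43 = 23.06.
Sorption retards both mechanisms: v_R = v/R = 0.01986 m/day, D_R = D/R = 0.004380 m²/day.
Peak time from v_R²t² + 2D_R t − x² = 0: t = (√(D_R² + v_R²x²) − D_R)/v_R².
√(D_R² + v_R²x²) = √(0.004380² + 0.01986² × 10.7²) = 0.2125; v_R² = 0.0003944.
t = (0.2125 − 0.004380)/0.0003944 = 528 days.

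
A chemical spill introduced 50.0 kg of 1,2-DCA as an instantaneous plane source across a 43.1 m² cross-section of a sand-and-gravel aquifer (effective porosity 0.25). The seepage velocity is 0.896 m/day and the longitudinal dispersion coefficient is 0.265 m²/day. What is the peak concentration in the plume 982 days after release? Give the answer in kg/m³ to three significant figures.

0.0811 kg/m³

The peak of an instantaneous 1D plume sits at x = vt; there the Gaussian factor is 1 and C_max = M/(n_e·A·√(4πDt)), where n_e·A is the pore area the mass is dissolved in.
√(4πDt) = √(4π × 0.265 × 982) = 57.19 m, so C_max = 50.0/(0.25 × 43.1 × 57.19) = 0.0811 kg/m³.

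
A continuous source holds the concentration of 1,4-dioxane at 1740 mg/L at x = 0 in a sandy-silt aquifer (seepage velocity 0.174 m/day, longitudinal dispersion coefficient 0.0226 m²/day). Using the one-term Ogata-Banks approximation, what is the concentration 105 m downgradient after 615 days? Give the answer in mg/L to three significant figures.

1130 mg/L

For a continuous step input, C/C₀ ≈ ½·erfc((x−vt)/(2√(Dt))).
vt = 0.174 × 615 = 107.01 m and 2√(Dt) = 2√(0.0226 × 615) = 7.456 m.
Argument (x−vt)/(2√(Dt)) = (105 − 107.01)/7.456 = -0.2696; ½·erfc(-0.2696) = 0.6485.
C = 1740 × 0.6485 = 1130 mg/L.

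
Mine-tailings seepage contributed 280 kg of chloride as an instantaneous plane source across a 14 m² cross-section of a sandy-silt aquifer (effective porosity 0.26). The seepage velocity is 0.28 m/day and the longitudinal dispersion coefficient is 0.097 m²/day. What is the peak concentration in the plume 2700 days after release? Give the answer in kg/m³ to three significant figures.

1.34 kg/m³

The peak of an instantaneous 1D plume sits at x = vt; there the Gaussian factor is 1 and C_max = M/(n_e·A·√(4πDt)), where n_e·A is the pore area the mass is dissolved in.
√(4πDt) = √(4π × 0.097 × 2700) = 57.37 m, so C_max = 280/(0.26 × 14 × 57.37) = 1.34 kg/m³.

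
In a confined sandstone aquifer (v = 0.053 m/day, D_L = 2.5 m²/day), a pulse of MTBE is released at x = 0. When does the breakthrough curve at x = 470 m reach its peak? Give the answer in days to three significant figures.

For the 1D instantaneous-source solution, setting ∂C/∂t = 0 at fixed x gives v²t² + 2Dt − x² = 0, so t = (√(D² + v²x²) − D)/v².
√(D² + v²x²) = √(2.5² + 0.053² × 470²) = 25.04; v² = 0.002809.
t = (25.04 − 2.5)/0.002809 = 8020 days (vs. the pure-advection estimate x/v = 8870 d).

8020 days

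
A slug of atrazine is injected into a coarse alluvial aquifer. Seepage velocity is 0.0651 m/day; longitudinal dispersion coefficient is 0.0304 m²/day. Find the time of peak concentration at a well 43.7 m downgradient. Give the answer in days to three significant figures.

664 days

For the 1D instantaneous-source solution, setting ∂C/∂t = 0 at fixed x gives v²t² + 2Dt − x² = 0, so t = (√(D² + v²x²) − D)/v².
√(D² + v²x²) = √(0.0304² + 0.0651² × 43.7²) = 2.845; v² = 0.00423801.
t = (2.845 − 0.0304)/0.00423801 = 664 days (vs. the pure-advection estimate x/v = 671 d).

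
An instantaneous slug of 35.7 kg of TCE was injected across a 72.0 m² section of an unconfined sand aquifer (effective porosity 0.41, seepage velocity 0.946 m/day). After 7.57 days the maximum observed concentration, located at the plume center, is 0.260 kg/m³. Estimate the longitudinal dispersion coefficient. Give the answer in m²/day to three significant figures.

0.227 m²/day

At the plume center C_max = M/(n_e·A·√(4πDt)), so D = M²/(4πt·(n_e·A·C_max)²).
n_e·A·C_max = 0.41 × 72.0 × 0.260 = 7.675 kg/m.
D = 35.7²/(4π × 7.57 × 7.675²) = 0.227 m²/day.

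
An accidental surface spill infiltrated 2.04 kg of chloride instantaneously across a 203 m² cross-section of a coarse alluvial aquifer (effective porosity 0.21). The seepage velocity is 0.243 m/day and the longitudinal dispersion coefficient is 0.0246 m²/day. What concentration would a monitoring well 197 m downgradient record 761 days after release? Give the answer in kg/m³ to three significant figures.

For an instantaneous plane source, C(x,t) = M/(n_e·A·√(4πDt)) · exp(−(x−vt)²/(4Dt)), with n_e·A the pore (flow) area.
Plume center vt = 0.243 × 761 = 184.923 m, so the well at 197 m is 12.077 m downgradient of the peak.
√(4πDt) = 15.34 m, giving peak height M/(n_e·A·√(4πDt)) = 2.04/(0.21 × 203 × 15.34) = 0.003120 kg/m³.
(x−vt)²/(4Dt) = (12.077)²/(4 × 0.0246 × 761) = 1.948; exp(−1.948) = 0.1426.
C = 0.003120 × 0.1426 = 0.000445 kg/m³.

0.000445 kg/m³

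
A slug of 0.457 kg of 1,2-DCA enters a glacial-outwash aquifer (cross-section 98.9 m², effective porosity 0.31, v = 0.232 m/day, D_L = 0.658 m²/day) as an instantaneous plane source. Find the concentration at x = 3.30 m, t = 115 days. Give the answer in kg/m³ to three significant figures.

7.94e-05 kg/m³

For an instantaneous plane source, C(x,t) = M/(n_e·A·√(4πDt)) · exp(−(x−vt)²/(4Dt)), with n_e·A the pore (flow) area.
Plume center vt = 0.232 × 115 = 26.68 m, so the well at 3.30 m is 23.38 m upgradient of the peak.
√(4πDt) = 30.84 m, giving peak height M/(n_e·A·√(4πDt)) = 0.457/(0.31 × 98.9 × 30.84) = 0.0004833 kg/m³.
(x−vt)²/(4Dt) = (-23.38)²/(4 × 0.658 × 115) = 1.806; exp(−1.806) = 0.1643.
C = 0.0004833 × 0.1643 = 7.94e-05 kg/m³.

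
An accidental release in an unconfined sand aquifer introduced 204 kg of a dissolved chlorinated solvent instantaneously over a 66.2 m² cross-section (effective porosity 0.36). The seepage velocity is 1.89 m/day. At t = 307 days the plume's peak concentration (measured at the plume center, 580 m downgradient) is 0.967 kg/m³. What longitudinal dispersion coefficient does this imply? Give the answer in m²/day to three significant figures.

0.0203 m²/day

At the plume center C_max = M/(n_e·A·√(4πDt)), so D = M²/(4πt·(n_e·A·C_max)²).
n_e·A·C_max = 0.36 × 66.2 × 0.967 = 23.05 kg/m.
D = 204²/(4π × 307 × 23.05²) = 0.0203 m²/day.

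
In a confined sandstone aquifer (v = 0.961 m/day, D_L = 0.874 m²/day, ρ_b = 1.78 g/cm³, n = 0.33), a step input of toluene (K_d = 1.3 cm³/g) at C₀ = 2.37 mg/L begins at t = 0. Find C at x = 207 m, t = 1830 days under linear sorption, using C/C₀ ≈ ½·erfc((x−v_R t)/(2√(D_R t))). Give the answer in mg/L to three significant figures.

1.74 mg/L

Retardation factor R = 1 + ρ_b·K_d/n = 1 + 1.78 × 1.3/0.33 = 8.012.
Sorption retards both mechanisms: v_R = v/R = 0.1199 m/day, D_R = D/R = 0.1091 m²/day.
v_R·t = 0.1199 × 1830 = 219.417 m; 2√(D_R t) = 28.26 m; argument = (207 − 219.417)/28.26 = -0.4394.
C = C₀ × ½·erfc(-0.4394) = 2.37 × 0.7328 = 1.74 mg/L.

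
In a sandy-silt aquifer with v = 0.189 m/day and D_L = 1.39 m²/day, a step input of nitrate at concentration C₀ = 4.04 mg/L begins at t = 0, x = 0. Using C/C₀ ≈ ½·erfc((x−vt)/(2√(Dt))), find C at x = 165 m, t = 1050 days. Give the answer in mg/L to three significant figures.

2.96 mg/L

For a continuous step input, C/C₀ ≈ ½·erfc((x−vt)/(2√(Dt))).
vt = 0.189 × 1050 = 198.45 m and 2√(Dt) = 2√(1.39 × 1050) = 76.41 m.
Argument (x−vt)/(2√(Dt)) = (165 − 198.45)/76.41 = -0.4378; ½·erfc(-0.4378) = 0.7321.
C = 4.04 × 0.7321 = 2.96 mg/L.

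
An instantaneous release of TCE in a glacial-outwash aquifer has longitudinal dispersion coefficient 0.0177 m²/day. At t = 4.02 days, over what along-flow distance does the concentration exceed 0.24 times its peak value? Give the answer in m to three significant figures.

1.27 m

The plume is Gaussian with σ = √(2Dt) = √(2 × 0.0177 × 4.02) = 0.3772 m.
C/C_peak = exp(−Δx²/(2σ²)) = 0.24 ⇒ Δx = σ·√(−2 ln 0.24) = 0.3772 × 1.689 = 0.6371 m.
Width = 2Δx = 1.27 m.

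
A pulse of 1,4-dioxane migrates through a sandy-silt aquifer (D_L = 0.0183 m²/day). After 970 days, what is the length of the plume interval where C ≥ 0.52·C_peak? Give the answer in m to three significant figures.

13.6 m

The plume is Gaussian with σ = √(2Dt) = √(2 × 0.0183 × 970) = 5.958 m.
C/C_peak = exp(−Δx²/(2σ²)) = 0.52 ⇒ Δx = σ·√(−2 ln 0.52) = 5.958 × 1.144 = 6.816 m.
Width = 2Δx = 13.6 m.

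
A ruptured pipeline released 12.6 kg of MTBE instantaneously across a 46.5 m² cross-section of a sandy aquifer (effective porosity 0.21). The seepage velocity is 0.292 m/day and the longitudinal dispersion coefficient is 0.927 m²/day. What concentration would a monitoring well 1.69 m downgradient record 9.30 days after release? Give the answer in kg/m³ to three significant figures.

0.120 kg/m³

For an instantaneous plane source, C(x,t) = M/(n_e·A·√(4πDt)) · exp(−(x−vt)²/(4Dt)), with n_e·A the pore (flow) area.
Plume center vt = 0.292 × 9.30 = 2.7156 m, so the well at 1.69 m is 1.0256 m upgradient of the peak.
√(4πDt) = 10.41 m, giving peak height M/(n_e·A·√(4πDt)) = 12.6/(0.21 × 46.5 × 10.41) = 0.1240 kg/m³.
(x−vt)²/(4Dt) = (-1.0256)²/(4 × 0.927 × 9.30) = 0.03050; exp(−0.03050) = 0.9700.
C = 0.1240 × 0.9700 = 0.120 kg/m³.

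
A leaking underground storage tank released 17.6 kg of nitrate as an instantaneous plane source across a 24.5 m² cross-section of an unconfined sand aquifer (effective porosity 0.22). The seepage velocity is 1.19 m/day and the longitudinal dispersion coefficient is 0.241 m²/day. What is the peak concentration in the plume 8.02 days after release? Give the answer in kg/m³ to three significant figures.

0.663 kg/m³

The peak of an instantaneous 1D plume sits at x = vt; there the Gaussian factor is 1 and C_max = M/(n_e·A·√(4πDt)), where n_e·A is the pore area the mass is dissolved in.
√(4πDt) = √(4π × 0.241 × 8.02) = 4.928 m, so C_max = 17.6/(0.22 × 24.5 × 4.928) = 0.663 kg/m³.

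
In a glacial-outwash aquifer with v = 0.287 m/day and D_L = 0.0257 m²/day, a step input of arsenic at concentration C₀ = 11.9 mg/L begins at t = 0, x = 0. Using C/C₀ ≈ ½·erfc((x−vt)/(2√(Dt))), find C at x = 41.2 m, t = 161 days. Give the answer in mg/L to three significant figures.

For a continuous step input, C/C₀ ≈ ½·erfc((x−vt)/(2√(Dt))).
vt = 0.287 × 161 = 46.207 m and 2√(Dt) = 2√(0.0257 × 161) = 4.068 m.
Argument (x−vt)/(2√(Dt)) = (41.2 − 46.207)/4.068 = -1.231; ½·erfc(-1.231) = 0.9591.
C = 11.9 × 0.9591 = 11.4 mg/L.

11.4 mg/L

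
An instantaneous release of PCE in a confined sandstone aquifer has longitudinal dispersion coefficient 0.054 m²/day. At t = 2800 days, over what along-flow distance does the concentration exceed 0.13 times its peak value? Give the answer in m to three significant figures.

70.3 m

The plume is Gaussian with σ = √(2Dt) = √(2 × 0.054 × 2800) = 17.39 m.
C/C_peak = exp(−Δx²/(2σ²)) = 0.13 ⇒ Δx = σ·√(−2 ln 0.13) = 17.39 × 2.020 = 35.13 m.
Width = 2Δx = 70.3 m.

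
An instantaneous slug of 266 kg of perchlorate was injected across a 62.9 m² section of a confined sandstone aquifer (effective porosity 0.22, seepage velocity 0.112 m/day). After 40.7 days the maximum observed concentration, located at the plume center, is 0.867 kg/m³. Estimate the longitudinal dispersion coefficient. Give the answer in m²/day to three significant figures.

At the plume center C_max = M/(n_e·A·√(4πDt)), so D = M²/(4πt·(n_e·A·C_max)²).
n_e·A·C_max = 0.22 × 62.9 × 0.867 = 12.00 kg/m.
D = 266²/(4π × 40.7 × 12.00²) = 0.961 m²/day.

0.961 m²/day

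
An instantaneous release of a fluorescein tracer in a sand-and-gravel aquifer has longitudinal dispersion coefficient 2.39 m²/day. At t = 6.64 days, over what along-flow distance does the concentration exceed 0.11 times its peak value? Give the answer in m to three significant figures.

The plume is Gaussian with σ = √(2Dt) = √(2 × 2.39 × 6.64) = 5.634 m.
C/C_peak = exp(−Δx²/(2σ²)) = 0.11 ⇒ Δx = σ·√(−2 ln 0.11) = 5.634 × 2.101 = 11.84 m.
Width = 2Δx = 23.7 m.

23.7 m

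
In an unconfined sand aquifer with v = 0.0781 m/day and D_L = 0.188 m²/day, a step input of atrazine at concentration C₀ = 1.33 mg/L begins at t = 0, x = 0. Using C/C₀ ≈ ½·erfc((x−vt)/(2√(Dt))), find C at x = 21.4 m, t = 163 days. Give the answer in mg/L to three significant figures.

For a continuous step input, C/C₀ ≈ ½·erfc((x−vt)/(2√(Dt))).
vt = 0.0781 × 163 = 12.7303 m and 2√(Dt) = 2√(0.188 × 163) = 11.07 m.
Argument (x−vt)/(2√(Dt)) = (21.4 − 12.7303)/11.07 = 0.7832; ½·erfc(0.7832) = 0.1340.
C = 1.33 × 0.1340 = 0.178 mg/L.

0.178 mg/L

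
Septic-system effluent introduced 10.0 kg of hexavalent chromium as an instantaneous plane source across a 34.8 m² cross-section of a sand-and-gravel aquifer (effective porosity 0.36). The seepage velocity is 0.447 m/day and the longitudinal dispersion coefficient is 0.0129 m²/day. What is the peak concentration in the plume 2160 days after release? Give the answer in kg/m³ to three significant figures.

0.0427 kg/m³

The peak of an instantaneous 1D plume sits at x = vt; there the Gaussian factor is 1 and C_max = M/(n_e·A·√(4πDt)), where n_e·A is the pore area the mass is dissolved in.
√(4πDt) = √(4π × 0.0129 × 2160) = 18.71 m, so C_max = 10.0/(0.36 × 34.8 × 18.71) = 0.0427 kg/m³.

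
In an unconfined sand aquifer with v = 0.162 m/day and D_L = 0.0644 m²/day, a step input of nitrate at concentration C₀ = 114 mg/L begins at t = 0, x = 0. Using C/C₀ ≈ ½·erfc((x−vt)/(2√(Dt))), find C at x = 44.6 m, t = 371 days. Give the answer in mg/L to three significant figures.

For a continuous step input, C/C₀ ≈ ½·erfc((x−vt)/(2√(Dt))).
vt = 0.162 × 371 = 60.102 m and 2√(Dt) = 2√(0.0644 × 371) = 9.776 m.
Argument (x−vt)/(2√(Dt)) = (44.6 − 60.102)/9.776 = -1.586; ½·erfc(-1.586) = 0.9875.
C = 114 × 0.9875 = 113 mg/L.

113 mg/L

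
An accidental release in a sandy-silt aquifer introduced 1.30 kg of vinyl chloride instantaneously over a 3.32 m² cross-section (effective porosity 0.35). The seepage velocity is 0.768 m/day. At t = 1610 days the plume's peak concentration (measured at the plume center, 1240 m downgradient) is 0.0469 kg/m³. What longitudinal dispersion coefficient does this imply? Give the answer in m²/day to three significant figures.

0.0281 m²/day

At the plume center C_max = M/(n_e·A·√(4πDt)), so D = M²/(4πt·(n_e·A·C_max)²).
n_e·A·C_max = 0.35 × 3.32 × 0.0469 = 0.05450 kg/m.
D = 1.30²/(4π × 1610 × 0.05450²) = 0.0281 m²/day.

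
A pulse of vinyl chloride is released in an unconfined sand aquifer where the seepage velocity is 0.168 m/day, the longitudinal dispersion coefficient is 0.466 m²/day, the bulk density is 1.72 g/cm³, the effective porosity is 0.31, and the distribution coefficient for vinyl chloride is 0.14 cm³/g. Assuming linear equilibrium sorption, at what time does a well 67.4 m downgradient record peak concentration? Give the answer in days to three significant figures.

Retardation factor R = 1 + ρ_b·K_d/n = 1 + 1.72 × 0.14/0.31 = 1.777.
Sorption retards both mechanisms: v_R = v/R = 0.09454 m/day, D_R = D/R = 0.2622 m²/day.
Peak time from v_R²t² + 2D_R t − x² = 0: t = (√(D_R² + v_R²x²) − D_R)/v_R².
√(D_R² + v_R²x²) = √(0.2622² + 0.09454² × 67.4²) = 6.377; v_R² = 0.008938.
t = (6.377 − 0.2622)/0.008938 = 684 days.

684 days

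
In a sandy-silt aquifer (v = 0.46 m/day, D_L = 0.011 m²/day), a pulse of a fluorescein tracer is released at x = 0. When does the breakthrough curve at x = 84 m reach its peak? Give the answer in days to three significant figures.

For the 1D instantaneous-source solution, setting ∂C/∂t = 0 at fixed x gives v²t² + 2Dt − x² = 0, so t = (√(D² + v²x²) − D)/v².
√(D² + v²x²) = √(0.011² + 0.46² × 84²) = 38.64; v² = 0.2116.
t = (38.64 − 0.011)/0.2116 = 183 days (vs. the pure-advection estimate x/v = 183 d).

183 days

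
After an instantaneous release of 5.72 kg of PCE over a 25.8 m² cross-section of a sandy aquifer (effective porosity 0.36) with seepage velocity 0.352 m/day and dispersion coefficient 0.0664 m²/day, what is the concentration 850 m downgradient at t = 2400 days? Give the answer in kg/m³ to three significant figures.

0.0132 kg/m³

For an instantaneous plane source, C(x,t) = M/(n_e·A·√(4πDt)) · exp(−(x−vt)²/(4Dt)), with n_e·A the pore (flow) area.
Plume center vt = 0.352 × 2400 = 844.8 m, so the well at 850 m is 5.2 m downgradient of the peak.
√(4πDt) = 44.75 m, giving peak height M/(n_e·A·√(4πDt)) = 5.72/(0.36 × 25.8 × 44.75) = 0.01376 kg/m³.
(x−vt)²/(4Dt) = (5.2)²/(4 × 0.0664 × 2400) = 0.04242; exp(−0.04242) = 0.9585.
C = 0.01376 × 0.9585 = 0.0132 kg/m³.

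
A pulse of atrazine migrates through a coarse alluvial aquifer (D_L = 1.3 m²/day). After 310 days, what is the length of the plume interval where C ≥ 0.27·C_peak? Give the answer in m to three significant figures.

91.9 m

The plume is Gaussian with σ = √(2Dt) = √(2 × 1.3 × 310) = 28.39 m.
C/C_peak = exp(−Δx²/(2σ²)) = 0.27 ⇒ Δx = σ·√(−2 ln 0.27) = 28.39 × 1.618 = 45.94 m.
Width = 2Δx = 91.9 m.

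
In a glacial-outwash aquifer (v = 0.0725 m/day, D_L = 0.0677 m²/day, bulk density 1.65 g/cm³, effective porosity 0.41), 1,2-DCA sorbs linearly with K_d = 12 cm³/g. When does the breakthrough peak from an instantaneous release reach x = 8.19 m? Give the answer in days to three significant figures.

Retardation factor R = 1 + ρ_b·K_d/n = 1 + 1.65 × 12/0.41 = 49.29.
Sorption retards both mechanisms: v_R = v/R = 0.001471 m/day, D_R = D/R = 0.001374 m²/day.
Peak time from v_R²t² + 2D_R t − x² = 0: t = (√(D_R² + v_R²x²) − D_R)/v_R².
√(D_R² + v_R²x²) = √(0.001374² + 0.001471² × 8.19²) = 0.01213; v_R² = 2.164e-06.
t = (0.01213 − 0.001374)/2.164e-06 = 4970 days.

4970 days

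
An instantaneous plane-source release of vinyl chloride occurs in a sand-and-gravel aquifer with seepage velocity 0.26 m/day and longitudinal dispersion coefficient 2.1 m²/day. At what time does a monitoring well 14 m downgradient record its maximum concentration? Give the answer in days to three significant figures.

For the 1D instantaneous-source solution, setting ∂C/∂t = 0 at fixed x gives v²t² + 2Dt − x² = 0, so t = (√(D² + v²x²) − D)/v².
√(D² + v²x²) = √(2.1² + 0.26² × 14²) = 4.202; v² = 0.0676.
t = (4.202 − 2.1)/0.0676 = 31.1 days (vs. the pure-advection estimate x/v = 53.8 d).

31.1 days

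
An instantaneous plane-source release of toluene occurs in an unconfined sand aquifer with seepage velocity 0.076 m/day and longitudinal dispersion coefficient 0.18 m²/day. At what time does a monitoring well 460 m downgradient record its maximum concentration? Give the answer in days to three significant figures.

For the 1D instantaneous-source solution, setting ∂C/∂t = 0 at fixed x gives v²t² + 2Dt − x² = 0, so t = (√(D² + v²x²) − D)/v².
√(D² + v²x²) = √(0.18² + 0.076² × 460²) = 34.96; v² = 0.005776.
t = (34.96 − 0.18)/0.005776 = 6020 days (vs. the pure-advection estimate x/v = 6050 d).

6020 days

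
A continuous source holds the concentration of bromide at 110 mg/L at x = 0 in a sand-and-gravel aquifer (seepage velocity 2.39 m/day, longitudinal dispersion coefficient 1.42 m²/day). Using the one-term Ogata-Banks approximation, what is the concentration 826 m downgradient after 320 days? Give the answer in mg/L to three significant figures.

For a continuous step input, C/C₀ ≈ ½·erfc((x−vt)/(2√(Dt))).
vt = 2.39 × 320 = 764.8 m and 2√(Dt) = 2√(1.42 × 320) = 42.63 m.
Argument (x−vt)/(2√(Dt)) = (826 − 764.8)/42.63 = 1.436; ½·erfc(1.436) = 0.02114.
C = 110 × 0.02114 = 2.33 mg/L.

2.33 mg/L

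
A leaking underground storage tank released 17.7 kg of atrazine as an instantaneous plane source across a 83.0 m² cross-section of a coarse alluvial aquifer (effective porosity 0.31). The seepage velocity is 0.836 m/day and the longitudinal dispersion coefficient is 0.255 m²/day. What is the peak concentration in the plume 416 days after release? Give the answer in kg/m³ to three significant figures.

The peak of an instantaneous 1D plume sits at x = vt; there the Gaussian factor is 1 and C_max = M/(n_e·A·√(4πDt)), where n_e·A is the pore area the mass is dissolved in.
√(4πDt) = √(4π × 0.255 × 416) = 36.51 m, so C_max = 17.7/(0.31 × 83.0 × 36.51) = 0.0188 kg/m³.

0.0188 kg/m³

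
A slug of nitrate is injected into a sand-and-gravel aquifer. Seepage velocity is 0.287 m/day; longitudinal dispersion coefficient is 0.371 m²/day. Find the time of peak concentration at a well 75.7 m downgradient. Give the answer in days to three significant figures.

259 days

For the 1D instantaneous-source solution, setting ∂C/∂t = 0 at fixed x gives v²t² + 2Dt − x² = 0, so t = (√(D² + v²x²) − D)/v².
√(D² + v²x²) = √(0.371² + 0.287² × 75.7²) = 21.73; v² = 0.082369.
t = (21.73 − 0.371)/0.082369 = 259 days (vs. the pure-advection estimate x/v = 264 d).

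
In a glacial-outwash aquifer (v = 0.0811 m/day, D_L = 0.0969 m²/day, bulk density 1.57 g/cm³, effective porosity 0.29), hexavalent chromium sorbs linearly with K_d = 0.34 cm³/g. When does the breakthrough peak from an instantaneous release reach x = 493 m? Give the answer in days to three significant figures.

Retardation factor R = 1 + ρ_b·K_d/n = 1 + 1.57 × 0.34/0.29 = 2.841.
Sorption retards both mechanisms: v_R = v/R = 0.02855 m/day, D_R = D/R = 0.03411 m²/day.
Peak time from v_R²t² + 2D_R t − x² = 0: t = (√(D_R² + v_R²x²) − D_R)/v_R².
√(D_R² + v_R²x²) = √(0.03411² + 0.02855² × 493²) = 14.08; v_R² = 0.0008151.
t = (14.08 − 0.03411)/0.0008151 = 17200 days.

17200 days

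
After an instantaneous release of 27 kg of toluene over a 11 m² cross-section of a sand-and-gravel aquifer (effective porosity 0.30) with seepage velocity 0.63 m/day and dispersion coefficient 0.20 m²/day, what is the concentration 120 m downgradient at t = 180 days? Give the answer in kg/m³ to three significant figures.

For an instantaneous plane source, C(x,t) = M/(n_e·A·√(4πDt)) · exp(−(x−vt)²/(4Dt)), with n_e·A the pore (flow) area.
Plume center vt = 0.63 × 180 = 113.4 m, so the well at 120 m is 6.6 m downgradient of the peak.
√(4πDt) = 21.27 m, giving peak height M/(n_e·A·√(4πDt)) = 27/(0.30 × 11 × 21.27) = 0.3847 kg/m³.
(x−vt)²/(4Dt) = (6.6)²/(4 × 0.20 × 180) = 0.3025; exp(−0.3025) = 0.7390.
C = 0.3847 × 0.7390 = 0.284 kg/m³.

0.284 kg/m³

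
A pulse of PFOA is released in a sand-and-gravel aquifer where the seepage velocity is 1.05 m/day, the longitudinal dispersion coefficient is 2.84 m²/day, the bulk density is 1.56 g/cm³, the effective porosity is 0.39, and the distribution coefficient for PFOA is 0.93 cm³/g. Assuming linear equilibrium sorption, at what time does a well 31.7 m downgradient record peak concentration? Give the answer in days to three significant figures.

131 days

Retardation factor R = 1 + ρ_b·K_d/n = 1 + 1.56 × 0.93/0.39 = 4.720.
Sorption retards both mechanisms: v_R = v/R = 0.2225 m/day, D_R = D/R = 0.6017 m²/day.
Peak time from v_R²t² + 2D_R t − x² = 0: t = (√(D_R² + v_R²x²) − D_R)/v_R².
√(D_R² + v_R²x²) = √(0.6017² + 0.2225² × 31.7²) = 7.079; v_R² = 0.04951.
t = (7.079 − 0.6017)/0.04951 = 131 days.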